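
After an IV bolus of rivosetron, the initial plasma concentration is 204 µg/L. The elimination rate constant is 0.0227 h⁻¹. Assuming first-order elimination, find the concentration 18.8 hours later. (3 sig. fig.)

133 µg/L

C(t) = C₀ e^(−kt) = 204 × e^(−0.02270 × 18.8) = 204 × e^(−0.4268) = 204 × 0.6526 ≈ 133 µg/L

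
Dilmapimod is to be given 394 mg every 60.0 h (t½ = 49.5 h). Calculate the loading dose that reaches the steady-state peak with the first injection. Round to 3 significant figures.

k = ln 2 / 49.5 = 0.01400 h⁻¹
Accumulation ratio R = 1 / (1 − e^(−kτ)) = 1 / (1 − e^(−0.01400×60.0)) = 1 / (1 − 0.4316) = 1.759
Loading dose = maintenance dose × R = 394 × 1.759 ≈ 693 mg

693 mg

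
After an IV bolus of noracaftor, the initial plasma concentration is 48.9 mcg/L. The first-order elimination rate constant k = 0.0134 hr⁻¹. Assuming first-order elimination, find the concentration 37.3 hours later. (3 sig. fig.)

C(t) = C₀ e^(−kt) = 48.9 × e^(−0.01340 × 37.3) = 48.9 × e^(−0.4998) = 48.9 × 0.6066 ≈ 29.7 mcg/L

29.7 mcg/L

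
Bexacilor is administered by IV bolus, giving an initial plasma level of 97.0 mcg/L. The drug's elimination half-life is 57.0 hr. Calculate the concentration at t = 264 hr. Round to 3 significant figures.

k = ln 2 / 57.0 = 0.01216 hr⁻¹
C(t) = C₀ e^(−kt) = 97.0 × e^(−0.01216 × 264) = 97.0 × e^(−3.210) = 97.0 × 0.04034 ≈ 3.91 mcg/L

3.91 mcg/L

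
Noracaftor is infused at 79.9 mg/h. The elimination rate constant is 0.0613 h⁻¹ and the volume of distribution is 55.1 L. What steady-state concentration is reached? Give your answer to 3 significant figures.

23.7 mg/L

CL = k · V = 0.0613 × 55.1 = 3.378 L/h
Css = rate / CL = 79.9 / 3.378 ≈ 23.7 mg/L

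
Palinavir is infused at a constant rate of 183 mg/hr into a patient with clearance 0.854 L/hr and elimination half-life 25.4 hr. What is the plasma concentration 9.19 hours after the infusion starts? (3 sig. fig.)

Css = rate / CL = 183 / 0.854 = 214.3 mg/L
k = ln 2 / 25.4 = 0.02729 hr⁻¹
C(t) = Css (1 − e^(−kt)) = 214.3 × (1 − e^(−0.2508)) = 214.3 × 0.2218 ≈ 47.5 mg/L

47.5 mg/L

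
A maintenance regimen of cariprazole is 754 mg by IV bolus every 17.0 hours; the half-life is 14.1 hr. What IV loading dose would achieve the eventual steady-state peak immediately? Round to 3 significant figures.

1330 mg

k = ln 2 / 14.1 = 0.04916 hr⁻¹
Accumulation ratio R = 1 / (1 − e^(−kτ)) = 1 / (1 − e^(−0.04916×17.0)) = 1 / (1 − 0.4336) = 1.765
Loading dose = maintenance dose × R = 754 × 1.765 ≈ 1330 mg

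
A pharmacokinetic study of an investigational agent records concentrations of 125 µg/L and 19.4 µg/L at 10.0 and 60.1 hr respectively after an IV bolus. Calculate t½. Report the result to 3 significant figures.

18.6 hours

k = ln(C₁/C₂) / (t₂ − t₁) = ln(125/19.4) / (60.1 − 10.0)
  = 1.863 / 50.10 = 0.03719 hr⁻¹
t½ = ln 2 / k = ln 2 / 0.03719 ≈ 18.6 hours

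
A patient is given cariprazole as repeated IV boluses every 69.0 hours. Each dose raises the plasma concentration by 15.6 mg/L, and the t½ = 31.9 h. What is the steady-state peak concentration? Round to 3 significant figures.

20.1 mg/L

k = ln 2 / 31.9 = 0.02173 h⁻¹
Fraction remaining after one interval: e^(−kτ) = e^(−0.02173 × 69.0) = 0.2233
R = 1 / (1 − 0.2233) = 1.287
Css,max = 15.6 × 1.287 ≈ 20.1 mg/L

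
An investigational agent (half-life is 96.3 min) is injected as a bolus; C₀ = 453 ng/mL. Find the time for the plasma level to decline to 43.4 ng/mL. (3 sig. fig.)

k = ln 2 / 96.3 = 0.007198 min⁻¹
C(t) = C₀ e^(−kt)  ⇒  t = ln(C₀/C) / k
t = ln(453/43.4) / 0.007198 = 2.345 / 0.007198 ≈ 326 minutes

326 minutes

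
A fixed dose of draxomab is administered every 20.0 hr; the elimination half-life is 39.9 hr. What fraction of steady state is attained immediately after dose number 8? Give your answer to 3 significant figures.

k = ln 2 / 39.9 = 0.01737 hr⁻¹
f_n = 1 − e^(−nkτ) = 1 − e^(−8 × 0.01737 × 20.0) = 1 − e^(−2.780) = 1 − 0.06207 ≈ 0.938

0.938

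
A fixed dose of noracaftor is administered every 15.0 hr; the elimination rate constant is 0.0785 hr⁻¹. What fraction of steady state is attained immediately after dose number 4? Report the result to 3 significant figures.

0.991

f_n = 1 − e^(−nkτ) = 1 − e^(−4 × 0.07850 × 15.0) = 1 − e^(−4.710) = 1 − 0.009005 ≈ 0.991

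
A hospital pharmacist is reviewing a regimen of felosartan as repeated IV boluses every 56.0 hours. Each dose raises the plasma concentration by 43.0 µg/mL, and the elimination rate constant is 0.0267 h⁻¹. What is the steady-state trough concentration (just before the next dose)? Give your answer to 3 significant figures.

12.4 µg/mL

Fraction remaining after one interval: e^(−kτ) = e^(−0.02670 × 56.0) = 0.2242
R = 1 / (1 − 0.2242) = 1.289
Css,max = 43.0 × 1.289 = 55.43 µg/mL
Css,min = Css,max × e^(−kτ) = 55.43 × 0.2242 ≈ 12.4 µg/mL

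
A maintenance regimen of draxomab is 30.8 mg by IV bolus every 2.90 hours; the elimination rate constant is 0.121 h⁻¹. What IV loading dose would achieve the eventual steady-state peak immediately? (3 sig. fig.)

104 mg

Accumulation ratio R = 1 / (1 − e^(−kτ)) = 1 / (1 − e^(−0.1210×2.90)) = 1 / (1 − 0.7041) = 3.379
Loading dose = maintenance dose × R = 30.8 × 3.379 ≈ 104 mg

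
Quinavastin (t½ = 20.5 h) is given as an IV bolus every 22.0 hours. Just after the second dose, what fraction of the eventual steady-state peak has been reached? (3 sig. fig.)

0.774

k = ln 2 / 20.5 = 0.03381 h⁻¹
f_n = 1 − e^(−nkτ) = 1 − e^(−2 × 0.03381 × 22.0) = 1 − e^(−1.488) = 1 − 0.2259 ≈ 0.774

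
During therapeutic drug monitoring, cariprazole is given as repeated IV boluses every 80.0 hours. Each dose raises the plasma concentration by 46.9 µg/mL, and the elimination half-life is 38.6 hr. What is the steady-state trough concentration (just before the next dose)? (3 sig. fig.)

14.6 µg/mL

k = ln 2 / 38.6 = 0.01796 hr⁻¹
Fraction remaining after one interval: e^(−kτ) = e^(−0.01796 × 80.0) = 0.2377
R = 1 / (1 − 0.2377) = 1.312
Css,max = 46.9 × 1.312 = 61.53 µg/mL
Css,min = Css,max × e^(−kτ) = 61.53 × 0.2377 ≈ 14.6 µg/mL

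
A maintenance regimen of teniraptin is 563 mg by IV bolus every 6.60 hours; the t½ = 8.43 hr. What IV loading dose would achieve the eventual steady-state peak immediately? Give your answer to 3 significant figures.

1340 mg

k = ln 2 / 8.43 = 0.08222 hr⁻¹
Accumulation ratio R = 1 / (1 − e^(−kτ)) = 1 / (1 − e^(−0.08222×6.60)) = 1 / (1 − 0.5812) = 2.388
Loading dose = maintenance dose × R = 563 × 2.388 ≈ 1340 mg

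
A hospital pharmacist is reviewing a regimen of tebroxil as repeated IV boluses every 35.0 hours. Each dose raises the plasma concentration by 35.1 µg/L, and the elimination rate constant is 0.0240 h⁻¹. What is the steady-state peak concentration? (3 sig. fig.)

Fraction remaining after one interval: e^(−kτ) = e^(−0.02400 × 35.0) = 0.4317
R = 1 / (1 − 0.4317) = 1.760
Css,max = 35.1 × 1.760 ≈ 61.8 µg/L

61.8 µg/L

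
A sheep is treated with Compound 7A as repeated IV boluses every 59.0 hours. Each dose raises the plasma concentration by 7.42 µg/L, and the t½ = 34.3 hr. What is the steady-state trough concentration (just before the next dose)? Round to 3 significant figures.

k = ln 2 / 34.3 = 0.02021 hr⁻¹
Fraction remaining after one interval: e^(−kτ) = e^(−0.02021 × 59.0) = 0.3035
R = 1 / (1 − 0.3035) = 1.436
Css,max = 7.42 × 1.436 = 10.65 µg/L
Css,min = Css,max × e^(−kτ) = 10.65 × 0.3035 ≈ 3.23 µg/L

3.23 µg/L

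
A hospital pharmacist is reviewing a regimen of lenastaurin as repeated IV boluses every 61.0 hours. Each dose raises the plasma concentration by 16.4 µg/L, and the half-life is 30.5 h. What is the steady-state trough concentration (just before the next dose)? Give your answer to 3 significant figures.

k = ln 2 / 30.5 = 0.02273 h⁻¹
Fraction remaining after one interval: e^(−kτ) = e^(−0.02273 × 61.0) = 0.2500
R = 1 / (1 − 0.2500) = 1.333
Css,max = 16.4 × 1.333 = 21.87 µg/L
Css,min = Css,max × e^(−kτ) = 21.87 × 0.2500 ≈ 5.47 µg/L

5.47 µg/L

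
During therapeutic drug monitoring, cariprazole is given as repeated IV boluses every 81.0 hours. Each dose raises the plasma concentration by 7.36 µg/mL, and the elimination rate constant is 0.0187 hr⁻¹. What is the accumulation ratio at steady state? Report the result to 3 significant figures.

Fraction remaining after one interval: e^(−kτ) = e^(−0.01870 × 81.0) = 0.2199
R = 1 / (1 − 0.2199) = 1 / 0.7801 ≈ 1.28

1.28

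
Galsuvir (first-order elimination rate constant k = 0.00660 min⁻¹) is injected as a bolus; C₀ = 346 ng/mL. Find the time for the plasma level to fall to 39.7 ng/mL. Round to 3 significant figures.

C(t) = C₀ e^(−kt)  ⇒  t = ln(C₀/C) / k
t = ln(346/39.7) / 0.006600 = 2.165 / 0.006600 ≈ 328 minutes

328 minutes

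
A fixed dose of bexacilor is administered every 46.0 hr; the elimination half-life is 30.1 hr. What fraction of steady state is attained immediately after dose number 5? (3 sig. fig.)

k = ln 2 / 30.1 = 0.02303 hr⁻¹
f_n = 1 − e^(−nkτ) = 1 − e^(−5 × 0.02303 × 46.0) = 1 − e^(−5.296) = 1 − 0.005009 ≈ 0.995

0.995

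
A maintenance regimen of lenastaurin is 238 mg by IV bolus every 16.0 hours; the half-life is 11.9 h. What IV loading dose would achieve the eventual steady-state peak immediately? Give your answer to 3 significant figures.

k = ln 2 / 11.9 = 0.05825 h⁻¹
Accumulation ratio R = 1 / (1 − e^(−kτ)) = 1 / (1 − e^(−0.05825×16.0)) = 1 / (1 − 0.3938) = 1.650
Loading dose = maintenance dose × R = 238 × 1.650 ≈ 393 mg

393 mg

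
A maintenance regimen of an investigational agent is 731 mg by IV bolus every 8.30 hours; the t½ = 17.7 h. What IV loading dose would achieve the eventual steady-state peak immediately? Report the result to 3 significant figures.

k = ln 2 / 17.7 = 0.03916 h⁻¹
Accumulation ratio R = 1 / (1 − e^(−kτ)) = 1 / (1 − e^(−0.03916×8.30)) = 1 / (1 − 0.7225) = 3.604
Loading dose = maintenance dose × R = 731 × 3.604 ≈ 2630 mg

2630 mg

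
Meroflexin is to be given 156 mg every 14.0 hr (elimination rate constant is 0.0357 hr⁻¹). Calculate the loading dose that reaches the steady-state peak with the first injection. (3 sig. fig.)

Accumulation ratio R = 1 / (1 − e^(−kτ)) = 1 / (1 − e^(−0.03570×14.0)) = 1 / (1 − 0.6067) = 2.542
Loading dose = maintenance dose × R = 156 × 2.542 ≈ 397 mg

397 mg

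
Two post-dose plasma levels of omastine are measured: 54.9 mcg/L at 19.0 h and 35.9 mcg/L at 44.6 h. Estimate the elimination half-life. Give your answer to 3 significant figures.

41.8 hours

k = ln(C₁/C₂) / (t₂ − t₁) = ln(54.9/35.9) / (44.6 − 19.0)
  = 0.4248 / 25.60 = 0.01659 h⁻¹
t½ = ln 2 / k = ln 2 / 0.01659 ≈ 41.8 hours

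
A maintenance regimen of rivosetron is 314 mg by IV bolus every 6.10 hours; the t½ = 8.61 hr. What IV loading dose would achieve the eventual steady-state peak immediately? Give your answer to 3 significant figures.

809 mg

k = ln 2 / 8.61 = 0.08050 hr⁻¹
Accumulation ratio R = 1 / (1 − e^(−kτ)) = 1 / (1 − e^(−0.08050×6.10)) = 1 / (1 − 0.6120) = 2.577
Loading dose = maintenance dose × R = 314 × 2.577 ≈ 809 mg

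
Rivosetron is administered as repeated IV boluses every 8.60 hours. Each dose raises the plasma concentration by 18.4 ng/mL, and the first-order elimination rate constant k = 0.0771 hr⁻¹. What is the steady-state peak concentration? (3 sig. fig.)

38.0 ng/mL

Fraction remaining after one interval: e^(−kτ) = e^(−0.07710 × 8.60) = 0.5153
R = 1 / (1 − 0.5153) = 2.063
Css,max = 18.4 × 2.063 ≈ 38.0 ng/mL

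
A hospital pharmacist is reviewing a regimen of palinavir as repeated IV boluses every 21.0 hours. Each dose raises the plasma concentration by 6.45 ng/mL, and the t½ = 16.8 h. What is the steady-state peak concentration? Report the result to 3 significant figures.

11.1 ng/mL

k = ln 2 / 16.8 = 0.04126 h⁻¹
Fraction remaining after one interval: e^(−kτ) = e^(−0.04126 × 21.0) = 0.4204
R = 1 / (1 − 0.4204) = 1.725
Css,max = 6.45 × 1.725 ≈ 11.1 ng/mL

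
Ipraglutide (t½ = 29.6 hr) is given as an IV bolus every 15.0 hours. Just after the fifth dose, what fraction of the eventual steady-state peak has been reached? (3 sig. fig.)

k = ln 2 / 29.6 = 0.02342 hr⁻¹
f_n = 1 − e^(−nkτ) = 1 − e^(−5 × 0.02342 × 15.0) = 1 − e^(−1.756) = 1 − 0.1727 ≈ 0.827

0.827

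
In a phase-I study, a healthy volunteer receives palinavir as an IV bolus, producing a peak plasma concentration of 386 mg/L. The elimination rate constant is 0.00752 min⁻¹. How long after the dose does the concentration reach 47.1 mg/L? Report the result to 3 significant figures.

C(t) = C₀ e^(−kt)  ⇒  t = ln(C₀/C) / k
t = ln(386/47.1) / 0.007520 = 2.104 / 0.007520 ≈ 280 minutes

280 minutes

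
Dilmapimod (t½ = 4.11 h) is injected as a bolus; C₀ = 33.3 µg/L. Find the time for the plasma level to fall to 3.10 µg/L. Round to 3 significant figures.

14.1 hours

k = ln 2 / 4.11 = 0.1686 h⁻¹
C(t) = C₀ e^(−kt)  ⇒  t = ln(C₀/C) / k
t = ln(33.3/3.10) / 0.1686 = 2.374 / 0.1686 ≈ 14.1 hours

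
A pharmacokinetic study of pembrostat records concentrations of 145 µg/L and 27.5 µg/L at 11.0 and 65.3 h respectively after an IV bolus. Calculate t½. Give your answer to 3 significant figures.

k = ln(C₁/C₂) / (t₂ − t₁) = ln(145/27.5) / (65.3 − 11.0)
  = 1.663 / 54.30 = 0.03062 h⁻¹
t½ = ln 2 / k = ln 2 / 0.03062 ≈ 22.6 hours

22.6 hours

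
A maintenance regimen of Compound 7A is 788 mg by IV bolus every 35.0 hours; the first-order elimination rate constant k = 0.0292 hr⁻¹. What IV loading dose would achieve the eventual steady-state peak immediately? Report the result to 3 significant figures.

Accumulation ratio R = 1 / (1 − e^(−kτ)) = 1 / (1 − e^(−0.02920×35.0)) = 1 / (1 − 0.3599) = 1.562
Loading dose = maintenance dose × R = 788 × 1.562 ≈ 1230 mg

1230 mg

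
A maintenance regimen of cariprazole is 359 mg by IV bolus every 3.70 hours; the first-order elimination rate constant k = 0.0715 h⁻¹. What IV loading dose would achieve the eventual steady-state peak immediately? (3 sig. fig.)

Accumulation ratio R = 1 / (1 − e^(−kτ)) = 1 / (1 − e^(−0.07150×3.70)) = 1 / (1 − 0.7676) = 4.302
Loading dose = maintenance dose × R = 359 × 4.302 ≈ 1540 mg

1540 mg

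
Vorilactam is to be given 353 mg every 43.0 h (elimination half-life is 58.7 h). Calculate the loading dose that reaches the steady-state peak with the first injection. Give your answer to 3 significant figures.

k = ln 2 / 58.7 = 0.01181 h⁻¹
Accumulation ratio R = 1 / (1 − e^(−kτ)) = 1 / (1 − e^(−0.01181×43.0)) = 1 / (1 − 0.6018) = 2.512
Loading dose = maintenance dose × R = 353 × 2.512 ≈ 887 mg

887 mg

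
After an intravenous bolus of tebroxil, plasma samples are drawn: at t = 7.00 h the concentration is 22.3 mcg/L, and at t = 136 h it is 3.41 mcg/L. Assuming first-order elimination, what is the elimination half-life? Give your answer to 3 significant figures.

47.6 hours

k = ln(C₁/C₂) / (t₂ − t₁) = ln(22.3/3.41) / (136 − 7.00)
  = 1.878 / 129.0 = 0.01456 h⁻¹
t½ = ln 2 / k = ln 2 / 0.01456 ≈ 47.6 hours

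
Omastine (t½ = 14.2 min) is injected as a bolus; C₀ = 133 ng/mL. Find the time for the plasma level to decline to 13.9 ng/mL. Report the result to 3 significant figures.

k = ln 2 / 14.2 = 0.04881 min⁻¹
C(t) = C₀ e^(−kt)  ⇒  t = ln(C₀/C) / k
t = ln(133/13.9) / 0.04881 = 2.258 / 0.04881 ≈ 46.3 minutes

46.3 minutes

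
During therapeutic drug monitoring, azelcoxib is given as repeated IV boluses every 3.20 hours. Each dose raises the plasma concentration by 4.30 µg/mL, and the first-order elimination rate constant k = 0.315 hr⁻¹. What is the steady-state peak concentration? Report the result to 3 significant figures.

Fraction remaining after one interval: e^(−kτ) = e^(−0.3150 × 3.20) = 0.3649
R = 1 / (1 − 0.3649) = 1.575
Css,max = 4.30 × 1.575 ≈ 6.77 µg/mL

6.77 µg/mL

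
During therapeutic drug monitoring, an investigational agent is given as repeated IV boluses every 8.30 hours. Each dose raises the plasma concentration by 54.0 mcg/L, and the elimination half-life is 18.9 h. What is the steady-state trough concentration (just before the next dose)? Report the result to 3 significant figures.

152 mcg/L

k = ln 2 / 18.9 = 0.03667 h⁻¹
Fraction remaining after one interval: e^(−kτ) = e^(−0.03667 × 8.30) = 0.7376
R = 1 / (1 − 0.7376) = 3.811
Css,max = 54.0 × 3.811 = 205.8 mcg/L
Css,min = Css,max × e^(−kτ) = 205.8 × 0.7376 ≈ 152 mcg/L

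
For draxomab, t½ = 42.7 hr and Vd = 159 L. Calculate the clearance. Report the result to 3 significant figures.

k = ln 2 / t½ = ln 2 / 42.7 = 0.01623 hr⁻¹
CL = k · V = 0.01623 × 159 ≈ 2.58 L/hr

2.58 L/hr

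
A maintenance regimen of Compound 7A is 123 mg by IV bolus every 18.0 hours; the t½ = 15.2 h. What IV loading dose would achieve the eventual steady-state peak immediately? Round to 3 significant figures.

k = ln 2 / 15.2 = 0.04560 h⁻¹
Accumulation ratio R = 1 / (1 − e^(−kτ)) = 1 / (1 − e^(−0.04560×18.0)) = 1 / (1 − 0.4401) = 1.786
Loading dose = maintenance dose × R = 123 × 1.786 ≈ 220 mg

220 mg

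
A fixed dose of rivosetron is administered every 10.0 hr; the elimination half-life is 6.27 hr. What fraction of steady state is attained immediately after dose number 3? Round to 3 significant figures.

0.964

k = ln 2 / 6.27 = 0.1105 hr⁻¹
f_n = 1 − e^(−nkτ) = 1 − e^(−3 × 0.1105 × 10.0) = 1 − e^(−3.316) = 1 − 0.03628 ≈ 0.964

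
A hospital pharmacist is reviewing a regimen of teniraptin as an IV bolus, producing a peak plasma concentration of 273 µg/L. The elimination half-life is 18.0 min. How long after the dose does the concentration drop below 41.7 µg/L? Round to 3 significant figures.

48.8 minutes

k = ln 2 / 18.0 = 0.03851 min⁻¹
C(t) = C₀ e^(−kt)  ⇒  t = ln(C₀/C) / k
t = ln(273/41.7) / 0.03851 = 1.879 / 0.03851 ≈ 48.8 minutes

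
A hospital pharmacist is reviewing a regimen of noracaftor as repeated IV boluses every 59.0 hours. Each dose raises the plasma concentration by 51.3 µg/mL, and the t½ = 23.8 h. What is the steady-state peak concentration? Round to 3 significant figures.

62.5 µg/mL

k = ln 2 / 23.8 = 0.02912 h⁻¹
Fraction remaining after one interval: e^(−kτ) = e^(−0.02912 × 59.0) = 0.1794
R = 1 / (1 − 0.1794) = 1.219
Css,max = 51.3 × 1.219 ≈ 62.5 µg/mL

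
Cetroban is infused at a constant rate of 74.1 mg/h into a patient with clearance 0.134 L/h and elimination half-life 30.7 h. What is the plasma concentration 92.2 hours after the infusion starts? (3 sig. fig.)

484 mg/L

Css = rate / CL = 74.1 / 0.134 = 553.0 mg/L
k = ln 2 / 30.7 = 0.02258 h⁻¹
C(t) = Css (1 − e^(−kt)) = 553.0 × (1 − e^(−2.082)) = 553.0 × 0.8753 ≈ 484 mg/L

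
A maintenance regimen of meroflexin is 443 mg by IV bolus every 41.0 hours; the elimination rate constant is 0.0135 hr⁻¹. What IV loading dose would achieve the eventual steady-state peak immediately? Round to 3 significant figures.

Accumulation ratio R = 1 / (1 − e^(−kτ)) = 1 / (1 − e^(−0.01350×41.0)) = 1 / (1 − 0.5749) = 2.353
Loading dose = maintenance dose × R = 443 × 2.353 ≈ 1040 mg

1040 mg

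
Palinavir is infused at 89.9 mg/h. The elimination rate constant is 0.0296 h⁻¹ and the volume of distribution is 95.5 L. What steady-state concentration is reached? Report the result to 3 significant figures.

31.8 µg/mL

CL = k · V = 0.0296 × 95.5 = 2.827 L/h
Css = rate / CL = 89.9 / 2.827 ≈ 31.8 µg/mL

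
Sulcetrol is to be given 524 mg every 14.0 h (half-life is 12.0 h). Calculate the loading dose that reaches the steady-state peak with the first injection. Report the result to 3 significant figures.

945 mg

k = ln 2 / 12.0 = 0.05776 h⁻¹
Accumulation ratio R = 1 / (1 − e^(−kτ)) = 1 / (1 − e^(−0.05776×14.0)) = 1 / (1 − 0.4454) = 1.803
Loading dose = maintenance dose × R = 524 × 1.803 ≈ 945 mg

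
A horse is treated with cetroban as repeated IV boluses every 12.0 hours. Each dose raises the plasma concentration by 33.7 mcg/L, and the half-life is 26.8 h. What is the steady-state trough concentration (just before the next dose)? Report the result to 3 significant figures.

92.6 mcg/L

k = ln 2 / 26.8 = 0.02586 h⁻¹
Fraction remaining after one interval: e^(−kτ) = e^(−0.02586 × 12.0) = 0.7332
R = 1 / (1 − 0.7332) = 3.748
Css,max = 33.7 × 3.748 = 126.3 mcg/L
Css,min = Css,max × e^(−kτ) = 126.3 × 0.7332 ≈ 92.6 mcg/L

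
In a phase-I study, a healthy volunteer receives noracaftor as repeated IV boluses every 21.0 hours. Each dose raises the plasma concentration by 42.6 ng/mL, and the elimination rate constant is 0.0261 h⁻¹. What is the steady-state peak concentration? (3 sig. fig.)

Fraction remaining after one interval: e^(−kτ) = e^(−0.02610 × 21.0) = 0.5780
R = 1 / (1 − 0.5780) = 2.370
Css,max = 42.6 × 2.370 ≈ 101 ng/mL

101 ng/mL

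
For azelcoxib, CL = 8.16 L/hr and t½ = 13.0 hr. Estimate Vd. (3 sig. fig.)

k = ln 2 / t½ = ln 2 / 13.0 = 0.05332 hr⁻¹
V = CL / k = 8.16 / 0.05332 ≈ 153 L

153 L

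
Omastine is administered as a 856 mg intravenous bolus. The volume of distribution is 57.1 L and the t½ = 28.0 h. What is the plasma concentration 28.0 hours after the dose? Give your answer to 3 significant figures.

7.50 mg/L

C₀ = dose / V = 856 / 57.1 = 14.99 mg/L
k = ln 2 / 28.0 = 0.02476 h⁻¹
C(t) = C₀ e^(−kt) = 14.99 × e^(−0.02476 × 28.0) = 14.99 × e^(−0.6931) = 14.99 × 0.5000 ≈ 7.50 mg/L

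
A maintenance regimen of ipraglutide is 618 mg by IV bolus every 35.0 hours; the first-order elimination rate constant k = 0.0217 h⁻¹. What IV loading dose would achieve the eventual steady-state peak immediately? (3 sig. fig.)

Accumulation ratio R = 1 / (1 − e^(−kτ)) = 1 / (1 − e^(−0.02170×35.0)) = 1 / (1 − 0.4679) = 1.879
Loading dose = maintenance dose × R = 618 × 1.879 ≈ 1160 mg

1160 mg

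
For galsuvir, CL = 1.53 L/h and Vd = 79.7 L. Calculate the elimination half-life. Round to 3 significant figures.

36.1 hours

k = CL / V = 1.53 / 79.7 = 0.01920 h⁻¹
t½ = ln 2 / k = ln 2 / 0.01920 ≈ 36.1 hours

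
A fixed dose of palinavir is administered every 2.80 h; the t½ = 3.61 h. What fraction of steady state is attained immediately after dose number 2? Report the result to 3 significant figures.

k = ln 2 / 3.61 = 0.1920 h⁻¹
f_n = 1 − e^(−nkτ) = 1 − e^(−2 × 0.1920 × 2.80) = 1 − e^(−1.075) = 1 − 0.3412 ≈ 0.659

0.659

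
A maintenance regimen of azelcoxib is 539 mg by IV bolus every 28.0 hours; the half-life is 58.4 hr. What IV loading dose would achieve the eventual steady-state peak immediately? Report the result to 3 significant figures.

k = ln 2 / 58.4 = 0.01187 hr⁻¹
Accumulation ratio R = 1 / (1 − e^(−kτ)) = 1 / (1 − e^(−0.01187×28.0)) = 1 / (1 − 0.7172) = 3.537
Loading dose = maintenance dose × R = 539 × 3.537 ≈ 1910 mg

1910 mg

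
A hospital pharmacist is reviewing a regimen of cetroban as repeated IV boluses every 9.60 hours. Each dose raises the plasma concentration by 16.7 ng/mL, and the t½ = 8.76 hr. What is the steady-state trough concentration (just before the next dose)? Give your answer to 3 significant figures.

k = ln 2 / 8.76 = 0.07913 hr⁻¹
Fraction remaining after one interval: e^(−kτ) = e^(−0.07913 × 9.60) = 0.4678
R = 1 / (1 − 0.4678) = 1.879
Css,max = 16.7 × 1.879 = 31.38 ng/mL
Css,min = Css,max × e^(−kτ) = 31.38 × 0.4678 ≈ 14.7 ng/mL

14.7 ng/mL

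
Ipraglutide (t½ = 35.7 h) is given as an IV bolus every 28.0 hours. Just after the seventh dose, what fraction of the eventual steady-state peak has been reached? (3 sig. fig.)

k = ln 2 / 35.7 = 0.01942 h⁻¹
f_n = 1 − e^(−nkτ) = 1 − e^(−7 × 0.01942 × 28.0) = 1 − e^(−3.806) = 1 − 0.02225 ≈ 0.978

0.978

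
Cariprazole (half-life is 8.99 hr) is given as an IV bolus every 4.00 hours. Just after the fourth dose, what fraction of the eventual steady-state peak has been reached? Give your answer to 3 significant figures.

0.709

k = ln 2 / 8.99 = 0.07710 hr⁻¹
f_n = 1 − e^(−nkτ) = 1 − e^(−4 × 0.07710 × 4.00) = 1 − e^(−1.234) = 1 − 0.2912 ≈ 0.709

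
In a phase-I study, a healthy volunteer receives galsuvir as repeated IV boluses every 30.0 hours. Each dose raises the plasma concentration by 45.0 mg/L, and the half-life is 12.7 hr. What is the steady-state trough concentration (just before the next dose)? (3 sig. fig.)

k = ln 2 / 12.7 = 0.05458 hr⁻¹
Fraction remaining after one interval: e^(−kτ) = e^(−0.05458 × 30.0) = 0.1945
R = 1 / (1 − 0.1945) = 1.241
Css,max = 45.0 × 1.241 = 55.87 mg/L
Css,min = Css,max × e^(−kτ) = 55.87 × 0.1945 ≈ 10.9 mg/L

10.9 mg/L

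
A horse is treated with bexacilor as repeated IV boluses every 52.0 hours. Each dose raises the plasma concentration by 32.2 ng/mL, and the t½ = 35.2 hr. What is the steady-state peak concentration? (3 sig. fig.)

k = ln 2 / 35.2 = 0.01969 hr⁻¹
Fraction remaining after one interval: e^(−kτ) = e^(−0.01969 × 52.0) = 0.3592
R = 1 / (1 − 0.3592) = 1.560
Css,max = 32.2 × 1.560 ≈ 50.2 ng/mL

50.2 ng/mL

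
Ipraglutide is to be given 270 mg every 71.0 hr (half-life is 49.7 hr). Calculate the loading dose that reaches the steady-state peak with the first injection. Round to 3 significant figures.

k = ln 2 / 49.7 = 0.01395 hr⁻¹
Accumulation ratio R = 1 / (1 − e^(−kτ)) = 1 / (1 − e^(−0.01395×71.0)) = 1 / (1 − 0.3715) = 1.591
Loading dose = maintenance dose × R = 270 × 1.591 ≈ 430 mg

430 mg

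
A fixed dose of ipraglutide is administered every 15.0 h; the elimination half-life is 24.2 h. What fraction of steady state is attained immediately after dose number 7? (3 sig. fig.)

k = ln 2 / 24.2 = 0.02864 h⁻¹
f_n = 1 − e^(−nkτ) = 1 − e^(−7 × 0.02864 × 15.0) = 1 − e^(−3.007) = 1 − 0.04942 ≈ 0.951

0.951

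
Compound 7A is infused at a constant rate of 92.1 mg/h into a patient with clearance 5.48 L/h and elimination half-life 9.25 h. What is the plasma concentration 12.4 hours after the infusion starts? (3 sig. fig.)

Css = rate / CL = 92.1 / 5.48 = 16.81 mg/L
k = ln 2 / 9.25 = 0.07493 h⁻¹
C(t) = Css (1 − e^(−kt)) = 16.81 × (1 − e^(−0.9292)) = 16.81 × 0.6051 ≈ 10.2 mg/L

10.2 mg/L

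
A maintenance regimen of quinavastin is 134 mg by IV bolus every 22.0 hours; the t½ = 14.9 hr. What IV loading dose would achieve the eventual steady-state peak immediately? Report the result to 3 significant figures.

k = ln 2 / 14.9 = 0.04652 hr⁻¹
Accumulation ratio R = 1 / (1 − e^(−kτ)) = 1 / (1 − e^(−0.04652×22.0)) = 1 / (1 − 0.3594) = 1.561
Loading dose = maintenance dose × R = 134 × 1.561 ≈ 209 mg

209 mg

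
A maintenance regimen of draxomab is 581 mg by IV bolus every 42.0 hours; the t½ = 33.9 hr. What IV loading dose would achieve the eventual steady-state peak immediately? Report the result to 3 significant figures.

k = ln 2 / 33.9 = 0.02045 hr⁻¹
Accumulation ratio R = 1 / (1 − e^(−kτ)) = 1 / (1 − e^(−0.02045×42.0)) = 1 / (1 − 0.4237) = 1.735
Loading dose = maintenance dose × R = 581 × 1.735 ≈ 1010 mg

1010 mg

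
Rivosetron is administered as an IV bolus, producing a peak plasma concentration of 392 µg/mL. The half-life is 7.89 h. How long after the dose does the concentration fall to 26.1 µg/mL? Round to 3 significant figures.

30.8 hours

k = ln 2 / 7.89 = 0.08785 h⁻¹
C(t) = C₀ e^(−kt)  ⇒  t = ln(C₀/C) / k
t = ln(392/26.1) / 0.08785 = 2.709 / 0.08785 ≈ 30.8 hours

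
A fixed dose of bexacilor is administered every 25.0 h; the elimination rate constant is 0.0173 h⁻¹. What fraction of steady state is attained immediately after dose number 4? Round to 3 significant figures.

f_n = 1 − e^(−nkτ) = 1 − e^(−4 × 0.01730 × 25.0) = 1 − e^(−1.730) = 1 − 0.1773 ≈ 0.823

0.823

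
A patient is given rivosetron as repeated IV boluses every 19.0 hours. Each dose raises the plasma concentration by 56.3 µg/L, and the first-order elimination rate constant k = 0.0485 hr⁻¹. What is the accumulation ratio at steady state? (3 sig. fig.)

1.66

Fraction remaining after one interval: e^(−kτ) = e^(−0.04850 × 19.0) = 0.3979
R = 1 / (1 − 0.3979) = 1 / 0.6021 ≈ 1.66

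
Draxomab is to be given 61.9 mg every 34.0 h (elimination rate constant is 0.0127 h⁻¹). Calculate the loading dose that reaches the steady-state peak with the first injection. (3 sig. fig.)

Accumulation ratio R = 1 / (1 − e^(−kτ)) = 1 / (1 − e^(−0.01270×34.0)) = 1 / (1 − 0.6493) = 2.852
Loading dose = maintenance dose × R = 61.9 × 2.852 ≈ 177 mg

177 mg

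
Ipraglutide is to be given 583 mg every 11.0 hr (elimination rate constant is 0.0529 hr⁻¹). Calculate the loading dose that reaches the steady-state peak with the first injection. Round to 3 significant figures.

Accumulation ratio R = 1 / (1 − e^(−kτ)) = 1 / (1 − e^(−0.05290×11.0)) = 1 / (1 − 0.5588) = 2.267
Loading dose = maintenance dose × R = 583 × 2.267 ≈ 1320 mg

1320 mg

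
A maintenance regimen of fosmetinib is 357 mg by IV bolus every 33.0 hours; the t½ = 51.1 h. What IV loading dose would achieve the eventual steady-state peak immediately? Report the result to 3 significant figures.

k = ln 2 / 51.1 = 0.01356 h⁻¹
Accumulation ratio R = 1 / (1 − e^(−kτ)) = 1 / (1 − e^(−0.01356×33.0)) = 1 / (1 − 0.6391) = 2.771
Loading dose = maintenance dose × R = 357 × 2.771 ≈ 989 mg

989 mg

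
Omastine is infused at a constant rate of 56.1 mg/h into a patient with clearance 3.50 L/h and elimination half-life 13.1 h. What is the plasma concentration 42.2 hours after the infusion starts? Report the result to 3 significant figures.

Css = rate / CL = 56.1 / 3.50 = 16.03 mg/L
k = ln 2 / 13.1 = 0.05291 h⁻¹
C(t) = Css (1 − e^(−kt)) = 16.03 × (1 − e^(−2.233)) = 16.03 × 0.8928 ≈ 14.3 mg/L

14.3 mg/L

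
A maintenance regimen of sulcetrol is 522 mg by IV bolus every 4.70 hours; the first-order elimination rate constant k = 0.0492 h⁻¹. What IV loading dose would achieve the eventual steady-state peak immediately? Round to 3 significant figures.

Accumulation ratio R = 1 / (1 − e^(−kτ)) = 1 / (1 − e^(−0.04920×4.70)) = 1 / (1 − 0.7935) = 4.844
Loading dose = maintenance dose × R = 522 × 4.844 ≈ 2530 mg

2530 mg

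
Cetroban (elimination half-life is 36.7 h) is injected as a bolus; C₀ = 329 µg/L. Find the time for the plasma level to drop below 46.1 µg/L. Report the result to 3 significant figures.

104 hours

k = ln 2 / 36.7 = 0.01889 h⁻¹
C(t) = C₀ e^(−kt)  ⇒  t = ln(C₀/C) / k
t = ln(329/46.1) / 0.01889 = 1.965 / 0.01889 ≈ 104 hours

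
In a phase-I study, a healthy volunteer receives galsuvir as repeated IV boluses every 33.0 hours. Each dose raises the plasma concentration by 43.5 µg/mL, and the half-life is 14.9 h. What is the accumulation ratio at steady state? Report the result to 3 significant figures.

1.27

k = ln 2 / 14.9 = 0.04652 h⁻¹
Fraction remaining after one interval: e^(−kτ) = e^(−0.04652 × 33.0) = 0.2154
R = 1 / (1 − 0.2154) = 1 / 0.7846 ≈ 1.27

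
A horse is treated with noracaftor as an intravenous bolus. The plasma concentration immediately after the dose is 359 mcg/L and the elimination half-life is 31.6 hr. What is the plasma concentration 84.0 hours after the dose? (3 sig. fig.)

k = ln 2 / 31.6 = 0.02194 hr⁻¹
84.0 hr is 2.658 half-lives, so C = 359 × (1/2)^2.658 = 359 × 0.1584 ≈ 56.9 mcg/L

56.9 mcg/L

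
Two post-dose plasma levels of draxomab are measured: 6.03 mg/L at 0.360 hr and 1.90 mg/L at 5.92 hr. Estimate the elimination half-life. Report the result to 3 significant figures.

k = ln(C₁/C₂) / (t₂ − t₁) = ln(6.03/1.90) / (5.92 − 0.360)
  = 1.155 / 5.560 = 0.2077 hr⁻¹
t½ = ln 2 / k = ln 2 / 0.2077 ≈ 3.34 hours

3.34 hours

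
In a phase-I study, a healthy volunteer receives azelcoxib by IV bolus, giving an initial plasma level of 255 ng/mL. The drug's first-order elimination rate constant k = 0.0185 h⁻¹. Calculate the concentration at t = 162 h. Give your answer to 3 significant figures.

C(t) = C₀ e^(−kt) = 255 × e^(−0.01850 × 162) = 255 × e^(−2.997) = 255 × 0.04994 ≈ 12.7 ng/mL

12.7 ng/mL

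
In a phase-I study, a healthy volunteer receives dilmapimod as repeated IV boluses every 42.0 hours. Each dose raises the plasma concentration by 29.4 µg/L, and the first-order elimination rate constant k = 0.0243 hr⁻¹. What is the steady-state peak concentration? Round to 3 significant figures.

Fraction remaining after one interval: e^(−kτ) = e^(−0.02430 × 42.0) = 0.3604
R = 1 / (1 − 0.3604) = 1.563
Css,max = 29.4 × 1.563 ≈ 46.0 µg/L

46.0 µg/L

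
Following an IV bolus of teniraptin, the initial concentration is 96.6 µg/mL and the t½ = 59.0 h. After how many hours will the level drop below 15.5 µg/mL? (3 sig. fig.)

156 hours

k = ln 2 / 59.0 = 0.01175 h⁻¹
C(t) = C₀ e^(−kt)  ⇒  t = ln(C₀/C) / k
t = ln(96.6/15.5) / 0.01175 = 1.830 / 0.01175 ≈ 156 hours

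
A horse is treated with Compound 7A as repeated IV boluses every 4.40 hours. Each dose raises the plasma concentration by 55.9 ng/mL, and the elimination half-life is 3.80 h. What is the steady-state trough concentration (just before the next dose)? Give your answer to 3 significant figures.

45.4 ng/mL

k = ln 2 / 3.80 = 0.1824 h⁻¹
Fraction remaining after one interval: e^(−kτ) = e^(−0.1824 × 4.40) = 0.4482
R = 1 / (1 − 0.4482) = 1.812
Css,max = 55.9 × 1.812 = 101.3 ng/mL
Css,min = Css,max × e^(−kτ) = 101.3 × 0.4482 ≈ 45.4 ng/mL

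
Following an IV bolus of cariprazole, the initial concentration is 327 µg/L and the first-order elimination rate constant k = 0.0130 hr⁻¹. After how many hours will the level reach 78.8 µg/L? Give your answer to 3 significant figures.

C(t) = C₀ e^(−kt)  ⇒  t = ln(C₀/C) / k
t = ln(327/78.8) / 0.01300 = 1.423 / 0.01300 ≈ 109 hours

109 hours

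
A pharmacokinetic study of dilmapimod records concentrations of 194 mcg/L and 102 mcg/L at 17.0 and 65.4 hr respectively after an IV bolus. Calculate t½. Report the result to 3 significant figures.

52.2 hours

k = ln(C₁/C₂) / (t₂ − t₁) = ln(194/102) / (65.4 − 17.0)
  = 0.6429 / 48.40 = 0.01328 hr⁻¹
t½ = ln 2 / k = ln 2 / 0.01328 ≈ 52.2 hours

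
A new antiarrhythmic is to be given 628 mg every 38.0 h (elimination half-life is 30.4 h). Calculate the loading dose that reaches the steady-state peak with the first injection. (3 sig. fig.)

1080 mg

k = ln 2 / 30.4 = 0.02280 h⁻¹
Accumulation ratio R = 1 / (1 − e^(−kτ)) = 1 / (1 − e^(−0.02280×38.0)) = 1 / (1 − 0.4204) = 1.725
Loading dose = maintenance dose × R = 628 × 1.725 ≈ 1080 mg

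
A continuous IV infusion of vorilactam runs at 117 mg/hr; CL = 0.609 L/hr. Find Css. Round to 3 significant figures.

Css = infusion rate / CL = 117 / 0.609 ≈ 192 µg/mL

192 µg/mL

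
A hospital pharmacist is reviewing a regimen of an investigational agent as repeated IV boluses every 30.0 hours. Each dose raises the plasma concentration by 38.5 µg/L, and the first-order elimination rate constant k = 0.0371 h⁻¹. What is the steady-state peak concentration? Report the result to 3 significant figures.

57.3 µg/L

Fraction remaining after one interval: e^(−kτ) = e^(−0.03710 × 30.0) = 0.3286
R = 1 / (1 − 0.3286) = 1.489
Css,max = 38.5 × 1.489 ≈ 57.3 µg/L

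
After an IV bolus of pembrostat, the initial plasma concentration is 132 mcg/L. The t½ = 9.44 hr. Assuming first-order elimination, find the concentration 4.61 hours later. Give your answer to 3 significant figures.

94.1 mcg/L

k = ln 2 / 9.44 = 0.07343 hr⁻¹
C(t) = C₀ e^(−kt) = 132 × e^(−0.07343 × 4.61) = 132 × e^(−0.3385) = 132 × 0.7128 ≈ 94.1 mcg/L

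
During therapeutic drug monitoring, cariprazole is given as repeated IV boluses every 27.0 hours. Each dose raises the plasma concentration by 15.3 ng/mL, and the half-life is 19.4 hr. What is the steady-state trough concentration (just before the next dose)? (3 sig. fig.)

k = ln 2 / 19.4 = 0.03573 hr⁻¹
Fraction remaining after one interval: e^(−kτ) = e^(−0.03573 × 27.0) = 0.3811
R = 1 / (1 − 0.3811) = 1.616
Css,max = 15.3 × 1.616 = 24.72 ng/mL
Css,min = Css,max × e^(−kτ) = 24.72 × 0.3811 ≈ 9.42 ng/mL

9.42 ng/mL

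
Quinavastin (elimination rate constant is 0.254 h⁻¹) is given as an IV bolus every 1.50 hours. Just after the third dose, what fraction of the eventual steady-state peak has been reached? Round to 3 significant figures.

0.681

f_n = 1 − e^(−nkτ) = 1 − e^(−3 × 0.2540 × 1.50) = 1 − e^(−1.143) = 1 − 0.3189 ≈ 0.681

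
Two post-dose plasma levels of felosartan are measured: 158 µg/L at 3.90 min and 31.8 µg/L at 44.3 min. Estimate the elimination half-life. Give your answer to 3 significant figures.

17.5 minutes

k = ln(C₁/C₂) / (t₂ − t₁) = ln(158/31.8) / (44.3 − 3.90)
  = 1.603 / 40.40 = 0.03968 min⁻¹
t½ = ln 2 / k = ln 2 / 0.03968 ≈ 17.5 minutes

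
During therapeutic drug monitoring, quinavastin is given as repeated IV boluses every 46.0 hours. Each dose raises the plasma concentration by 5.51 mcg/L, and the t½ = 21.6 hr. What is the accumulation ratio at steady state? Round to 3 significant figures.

k = ln 2 / 21.6 = 0.03209 hr⁻¹
Fraction remaining after one interval: e^(−kτ) = e^(−0.03209 × 46.0) = 0.2285
R = 1 / (1 − 0.2285) = 1 / 0.7715 ≈ 1.30

1.30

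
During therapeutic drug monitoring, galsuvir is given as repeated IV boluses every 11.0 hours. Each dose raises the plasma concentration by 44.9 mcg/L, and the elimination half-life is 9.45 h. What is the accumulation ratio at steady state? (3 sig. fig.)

k = ln 2 / 9.45 = 0.07335 h⁻¹
Fraction remaining after one interval: e^(−kτ) = e^(−0.07335 × 11.0) = 0.4463
R = 1 / (1 − 0.4463) = 1 / 0.5537 ≈ 1.81

1.81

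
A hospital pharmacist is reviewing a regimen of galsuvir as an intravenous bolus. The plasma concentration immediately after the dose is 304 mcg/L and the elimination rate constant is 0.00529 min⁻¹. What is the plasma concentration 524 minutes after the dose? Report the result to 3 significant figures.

C(t) = C₀ e^(−kt) = 304 × e^(−0.005290 × 524) = 304 × e^(−2.772) = 304 × 0.06254 ≈ 19.0 mcg/L

19.0 mcg/L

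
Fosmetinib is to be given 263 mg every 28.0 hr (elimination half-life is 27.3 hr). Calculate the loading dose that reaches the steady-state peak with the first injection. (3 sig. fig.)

k = ln 2 / 27.3 = 0.02539 hr⁻¹
Accumulation ratio R = 1 / (1 − e^(−kτ)) = 1 / (1 − e^(−0.02539×28.0)) = 1 / (1 − 0.4912) = 1.965
Loading dose = maintenance dose × R = 263 × 1.965 ≈ 517 mg

517 mg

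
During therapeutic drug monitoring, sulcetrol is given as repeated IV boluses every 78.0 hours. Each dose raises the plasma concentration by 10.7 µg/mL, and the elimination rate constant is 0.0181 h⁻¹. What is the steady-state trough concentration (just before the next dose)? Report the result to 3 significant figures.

Fraction remaining after one interval: e^(−kτ) = e^(−0.01810 × 78.0) = 0.2437
R = 1 / (1 − 0.2437) = 1.322
Css,max = 10.7 × 1.322 = 14.15 µg/mL
Css,min = Css,max × e^(−kτ) = 14.15 × 0.2437 ≈ 3.45 µg/mL

3.45 µg/mL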